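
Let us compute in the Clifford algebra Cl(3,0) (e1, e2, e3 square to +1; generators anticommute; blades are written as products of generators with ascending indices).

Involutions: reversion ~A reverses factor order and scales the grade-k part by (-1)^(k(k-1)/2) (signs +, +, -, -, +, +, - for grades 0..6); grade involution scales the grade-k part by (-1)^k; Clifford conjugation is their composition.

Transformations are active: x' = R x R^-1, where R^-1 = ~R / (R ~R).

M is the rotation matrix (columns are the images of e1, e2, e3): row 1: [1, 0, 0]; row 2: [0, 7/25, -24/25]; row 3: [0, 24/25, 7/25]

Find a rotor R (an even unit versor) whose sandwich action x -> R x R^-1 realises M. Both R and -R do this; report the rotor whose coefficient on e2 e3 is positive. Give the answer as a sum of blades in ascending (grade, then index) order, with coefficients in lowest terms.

Method: write R = a + b12*e1 e2 + b13*e1 e3 + b23*e2 e3 with a^2 + b12^2 + b13^2 + b23^2 = 1 (so R^-1 = ~R). Expanding the columns R e_j ~R gives tr M = 4a^2 - 1 and, from the antisymmetric part, M21 - M12 = -4a*b12, M13 - M31 = 4a*b13, M32 - M23 = -4a*b23.
Here tr M = 39/25, so a^2 = (1 + tr M)/4 = 16/25 and a = ±4/5. Taking a = 4/5: M21 - M12 = 0, M13 - M31 = 0, M32 - M23 = 48/25, giving b12 = 0, b13 = 0, b23 = -3/5, i.e. R = 4/5 - 3/5*e2 e3.
Its e2 e3 coefficient is negative, so report the other preimage -R.
Answer: -4/5 + 3/5*e2 e3. Why the constraint matters: R and -R act identically through the sandwich — M has trace 39/25 either way — so only the sign condition on e2 e3 picks one of the two preimages.


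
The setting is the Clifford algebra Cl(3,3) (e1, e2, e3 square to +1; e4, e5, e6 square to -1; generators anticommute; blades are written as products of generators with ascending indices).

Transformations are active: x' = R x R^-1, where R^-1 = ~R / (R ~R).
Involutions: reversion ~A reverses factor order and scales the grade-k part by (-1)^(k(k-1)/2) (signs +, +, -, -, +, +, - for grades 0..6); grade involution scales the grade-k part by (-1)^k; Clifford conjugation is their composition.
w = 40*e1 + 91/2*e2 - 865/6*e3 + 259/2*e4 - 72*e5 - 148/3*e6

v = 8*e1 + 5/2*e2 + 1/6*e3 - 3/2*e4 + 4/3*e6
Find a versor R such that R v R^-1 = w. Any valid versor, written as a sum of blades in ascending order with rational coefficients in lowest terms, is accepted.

Since q(v) = q(w) = 265/4, the sum R = v + w = 48*e1 + 48*e2 - 144*e3 + 128*e4 - 72*e5 - 48*e6 does the job whenever invertible.
Answer: 48*e1 + 48*e2 - 144*e3 + 128*e4 - 72*e5 - 48*e6


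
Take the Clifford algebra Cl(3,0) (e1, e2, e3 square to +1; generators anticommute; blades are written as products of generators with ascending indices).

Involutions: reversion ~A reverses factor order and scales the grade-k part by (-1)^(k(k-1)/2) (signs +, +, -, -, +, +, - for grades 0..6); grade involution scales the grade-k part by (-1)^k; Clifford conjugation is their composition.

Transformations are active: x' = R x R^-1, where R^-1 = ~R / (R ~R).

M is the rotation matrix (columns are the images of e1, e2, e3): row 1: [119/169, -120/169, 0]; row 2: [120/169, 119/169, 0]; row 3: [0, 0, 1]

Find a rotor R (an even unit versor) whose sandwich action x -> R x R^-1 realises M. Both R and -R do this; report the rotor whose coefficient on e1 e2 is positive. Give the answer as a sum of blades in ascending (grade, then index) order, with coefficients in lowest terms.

Method: write R = a + b12*e1 e2 + b13*e1 e3 + b23*e2 e3 with a^2 + b12^2 + b13^2 + b23^2 = 1 (so R^-1 = ~R). Expanding the columns R e_j ~R gives tr M = 4a^2 - 1 and, from the antisymmetric part, M21 - M12 = -4a*b12, M13 - M31 = 4a*b13, M32 - M23 = -4a*b23.
Here tr M = 407/169, so a^2 = (1 + tr M)/4 = 144/169 and a = ±12/13. Taking a = 12/13: M21 - M12 = 240/169, M13 - M31 = 0, M32 - M23 = 0, giving b12 = -5/13, b13 = 0, b23 = 0, i.e. R = 12/13 - 5/13*e1 e2.
Its e1 e2 coefficient is negative, so report the other preimage -R.
Answer: -12/13 + 5/13*e1 e2. Sheet selection: the two-to-one cover makes ±R indistinguishable at the matrix level (trace 407/169), so uniqueness comes from the required sign on e1 e2.


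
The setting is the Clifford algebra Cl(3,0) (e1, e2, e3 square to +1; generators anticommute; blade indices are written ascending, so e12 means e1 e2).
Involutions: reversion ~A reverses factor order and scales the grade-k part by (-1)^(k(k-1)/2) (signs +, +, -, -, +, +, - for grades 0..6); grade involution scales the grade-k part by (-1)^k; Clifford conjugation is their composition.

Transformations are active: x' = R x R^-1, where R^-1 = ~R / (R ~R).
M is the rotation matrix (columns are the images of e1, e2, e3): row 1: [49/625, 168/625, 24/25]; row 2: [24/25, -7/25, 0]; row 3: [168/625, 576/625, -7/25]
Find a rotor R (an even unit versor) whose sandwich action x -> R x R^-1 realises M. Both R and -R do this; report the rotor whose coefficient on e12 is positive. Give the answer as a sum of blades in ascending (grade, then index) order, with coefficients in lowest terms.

Method: write R = a + b12*e12 + b13*e13 + b23*e23 with a^2 + b12^2 + b13^2 + b23^2 = 1 (so R^-1 = ~R). Expanding the columns R e_j ~R gives tr M = 4a^2 - 1 and, from the antisymmetric part, M21 - M12 = -4a*b12, M13 - M31 = 4a*b13, M32 - M23 = -4a*b23.
Here tr M = -301/625, so a^2 = (1 + tr M)/4 = 81/625 and a = ±9/25. Taking a = 9/25: M21 - M12 = 432/625, M13 - M31 = 432/625, M32 - M23 = 576/625, giving b12 = -12/25, b13 = 12/25, b23 = -16/25, i.e. R = 9/25 - 12/25*e12 + 12/25*e13 - 16/25*e23.
Its e12 coefficient is negative, so report the other preimage -R.
Answer: -9/25 + 12/25*e12 - 12/25*e13 + 16/25*e23. Recall the cover is two-to-one: with M of trace -301/625, both preimages act alike, and the stated e12 sign chooses the sheet.


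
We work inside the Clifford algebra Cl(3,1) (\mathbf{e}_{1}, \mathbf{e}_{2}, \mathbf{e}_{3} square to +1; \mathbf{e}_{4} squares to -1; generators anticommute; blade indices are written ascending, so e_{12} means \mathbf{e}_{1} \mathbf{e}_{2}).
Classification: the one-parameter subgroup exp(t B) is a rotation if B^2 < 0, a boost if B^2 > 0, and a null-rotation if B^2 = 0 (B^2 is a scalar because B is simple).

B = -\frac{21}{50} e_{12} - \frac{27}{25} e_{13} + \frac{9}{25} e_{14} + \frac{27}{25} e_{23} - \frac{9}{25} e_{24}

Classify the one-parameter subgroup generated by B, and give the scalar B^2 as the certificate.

B^2 term by term: the squares give (-\frac{21}{50})^2*(e_{12})^2 + (-\frac{27}{25})^2*(e_{13})^2 + (\frac{9}{25})^2*(e_{14})^2 + (\frac{27}{25})^2*(e_{23})^2 + (-\frac{9}{25})^2*(e_{24})^2 = \frac{441}{2500}*(-1) + \frac{729}{625}*(-1) + \frac{81}{625}*(+1) + \frac{729}{625}*(-1) + \frac{81}{625}*(+1) = -\frac{9}{4} (each basis 2-blade squares to minus the product of its generators' squares); cross terms between blades sharing an index anticommute and cancel; the commuting (index-disjoint) pairs give grade-4 terms 2*c*c'*(blade product), which cancel blade by blade — e_{1234}: -\frac{486}{625} + \frac{486}{625} = 0 — confirming B is simple. So B^2 = -\frac{9}{4}.
Answer: rotation, certificate B^2 = -\frac{9}{4}. No conjugation can change B^2 = -\frac{9}{4}; the sign gives the class.


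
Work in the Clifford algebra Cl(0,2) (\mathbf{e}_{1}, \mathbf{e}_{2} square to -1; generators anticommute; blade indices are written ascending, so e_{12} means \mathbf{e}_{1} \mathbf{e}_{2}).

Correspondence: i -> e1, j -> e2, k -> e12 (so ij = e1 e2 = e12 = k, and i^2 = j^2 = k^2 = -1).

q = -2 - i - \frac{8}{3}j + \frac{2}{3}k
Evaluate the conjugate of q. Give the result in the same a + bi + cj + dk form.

In blades: q = -2 - e_{1} - \frac{8}{3} e_{2} + \frac{2}{3} e_{12}.
Conjugation here is Clifford conjugation: the scalar is fixed and the grade-1 and grade-2 blades all flip sign, giving -2 + e_{1} + \frac{8}{3} e_{2} - \frac{2}{3} e_{12}; translating back:
Answer: -2 + i + \frac{8}{3}j - \frac{2}{3}k


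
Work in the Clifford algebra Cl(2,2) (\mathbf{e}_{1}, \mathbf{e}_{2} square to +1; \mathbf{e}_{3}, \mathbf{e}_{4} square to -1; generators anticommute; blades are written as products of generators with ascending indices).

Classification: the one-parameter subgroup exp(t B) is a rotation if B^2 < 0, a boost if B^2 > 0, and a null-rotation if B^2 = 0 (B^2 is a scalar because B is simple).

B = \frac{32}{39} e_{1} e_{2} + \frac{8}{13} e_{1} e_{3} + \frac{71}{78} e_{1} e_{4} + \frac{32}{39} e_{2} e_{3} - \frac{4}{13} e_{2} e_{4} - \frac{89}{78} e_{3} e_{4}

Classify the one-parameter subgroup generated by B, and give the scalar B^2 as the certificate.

B^2 term by term: the squares give (\frac{32}{39})^2*(e_{1} e_{2})^2 + (\frac{8}{13})^2*(e_{1} e_{3})^2 + (\frac{71}{78})^2*(e_{1} e_{4})^2 + (\frac{32}{39})^2*(e_{2} e_{3})^2 + (-\frac{4}{13})^2*(e_{2} e_{4})^2 + (-\frac{89}{78})^2*(e_{3} e_{4})^2 = \frac{1024}{1521}*(-1) + \frac{64}{169}*(+1) + \frac{5041}{6084}*(+1) + \frac{1024}{1521}*(+1) + \frac{16}{169}*(+1) + \frac{7921}{6084}*(-1) = 0 (each basis 2-blade squares to minus the product of its generators' squares); cross terms between blades sharing an index anticommute and cancel; the commuting (index-disjoint) pairs give grade-4 terms 2*c*c'*(blade product), which cancel blade by blade — e_{1} e_{2} e_{3} e_{4}: -\frac{2848}{1521} + \frac{64}{169} + \frac{2272}{1521} = 0 — confirming B is simple. So B^2 = 0.
Answer: null-rotation, certificate B^2 = 0. Because 0 is invariant under every versor sandwich, the classification follows from its sign alone.


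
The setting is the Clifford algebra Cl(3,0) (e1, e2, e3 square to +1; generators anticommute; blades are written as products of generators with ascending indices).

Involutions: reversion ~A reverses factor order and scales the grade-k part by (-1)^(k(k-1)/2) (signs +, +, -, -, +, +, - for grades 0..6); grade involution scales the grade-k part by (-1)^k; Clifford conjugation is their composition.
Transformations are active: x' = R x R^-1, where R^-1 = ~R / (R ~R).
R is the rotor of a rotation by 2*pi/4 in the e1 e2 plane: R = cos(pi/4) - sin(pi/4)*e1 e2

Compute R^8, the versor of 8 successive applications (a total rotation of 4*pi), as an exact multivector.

The rotor phase is half the rotation angle and phases add under composition, so 8 steps in the e1 e2 plane accumulate phase 8*(pi/4) = 2*pi: R^8 = cos(2*pi) - sin(2*pi)*e1 e2.
cos(2*pi) = 1 and sin(2*pi) = 0, so R^8 = 1. The total rotation 4*pi is 2 full turns, so every vector returns to itself, yet the rotor is +1, back on the identity sheet (an even number of 2*pi turns).
Answer: 1


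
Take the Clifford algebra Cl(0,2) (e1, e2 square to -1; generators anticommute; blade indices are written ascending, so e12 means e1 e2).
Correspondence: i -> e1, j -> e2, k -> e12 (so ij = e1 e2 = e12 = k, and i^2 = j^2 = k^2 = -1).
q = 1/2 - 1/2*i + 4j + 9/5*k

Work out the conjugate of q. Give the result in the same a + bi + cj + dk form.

In blades: q = 1/2 - 1/2*e1 + 4*e2 + 9/5*e12.
Conjugation here is Clifford conjugation: the scalar is fixed and the grade-1 and grade-2 blades all flip sign, giving 1/2 + 1/2*e1 - 4*e2 - 9/5*e12; translating back:
Answer: 1/2 + 1/2*i - 4j - 9/5*k


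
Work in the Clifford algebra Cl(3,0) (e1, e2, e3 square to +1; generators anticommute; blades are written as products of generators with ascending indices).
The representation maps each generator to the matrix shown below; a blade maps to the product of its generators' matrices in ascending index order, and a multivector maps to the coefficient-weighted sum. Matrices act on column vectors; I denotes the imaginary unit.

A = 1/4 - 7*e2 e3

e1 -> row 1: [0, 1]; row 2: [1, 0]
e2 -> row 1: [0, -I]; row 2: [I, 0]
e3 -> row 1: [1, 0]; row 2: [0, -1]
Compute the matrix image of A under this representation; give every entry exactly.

Bivector images (products of the table entries): rho(e2 e3) = rho(e2)rho(e3) = row 1: [0, I]; row 2: [I, 0].
M = (1/4)*1 + (-7)*rho(e2 e3), summed entrywise (1 is the identity matrix):
Answer: row 1: [1/4, -7*I]; row 2: [-7*I, 1/4]


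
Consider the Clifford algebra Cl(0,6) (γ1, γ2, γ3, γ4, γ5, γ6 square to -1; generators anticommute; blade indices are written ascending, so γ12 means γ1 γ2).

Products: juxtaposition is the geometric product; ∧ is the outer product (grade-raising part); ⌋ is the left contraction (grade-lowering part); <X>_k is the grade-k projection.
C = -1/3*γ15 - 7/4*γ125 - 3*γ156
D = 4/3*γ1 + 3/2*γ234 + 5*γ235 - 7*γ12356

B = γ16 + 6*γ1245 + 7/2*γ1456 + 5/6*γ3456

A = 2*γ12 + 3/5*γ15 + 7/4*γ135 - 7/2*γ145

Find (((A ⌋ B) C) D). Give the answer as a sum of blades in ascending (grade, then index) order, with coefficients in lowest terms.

step 1: -21*γ2 - 49/4*γ6 - 18/5*γ24 - 12*γ45 + 21/10*γ46
step 2: -4*γ14 - 21*γ124 - 7*γ125 - 36*γ146 + 49/12*γ156 + 6/5*γ1245 - 1351/16*γ1256 + 7/10*γ1456 + 579/40*γ12456
step 3: 9457/16*γ3 - 16/3*γ4 - 133/2*γ13 - 343/12*γ23 + 28*γ24 + 28/3*γ25 + 4053/40*γ34 - 49*γ36 + 48*γ46 - 49/9*γ56 + 6*γ123 + 6*γ134 - 9/5*γ135 + 6755/16*γ136 + 49/10*γ234 + 8/5*γ245 - 1351/12*γ256 - 42/5*γ346 + 14/15*γ456 - 403/12*γ1236 + 189/2*γ1345 - 579/8*γ1346 + 1737/80*γ1356 - 252*γ2345 - 193/10*γ2456 + 147*γ3456 - 20*γ12345 + 7/2*γ12346 - 21/20*γ12356 + 4053/32*γ13456 + 28*γ23456 + 1489/8*γ123456
Answer: 9457/16*γ3 - 16/3*γ4 - 133/2*γ13 - 343/12*γ23 + 28*γ24 + 28/3*γ25 + 4053/40*γ34 - 49*γ36 + 48*γ46 - 49/9*γ56 + 6*γ123 + 6*γ134 - 9/5*γ135 + 6755/16*γ136 + 49/10*γ234 + 8/5*γ245 - 1351/12*γ256 - 42/5*γ346 + 14/15*γ456 - 403/12*γ1236 + 189/2*γ1345 - 579/8*γ1346 + 1737/80*γ1356 - 252*γ2345 - 193/10*γ2456 + 147*γ3456 - 20*γ12345 + 7/2*γ12346 - 21/20*γ12356 + 4053/32*γ13456 + 28*γ23456 + 1489/8*γ123456


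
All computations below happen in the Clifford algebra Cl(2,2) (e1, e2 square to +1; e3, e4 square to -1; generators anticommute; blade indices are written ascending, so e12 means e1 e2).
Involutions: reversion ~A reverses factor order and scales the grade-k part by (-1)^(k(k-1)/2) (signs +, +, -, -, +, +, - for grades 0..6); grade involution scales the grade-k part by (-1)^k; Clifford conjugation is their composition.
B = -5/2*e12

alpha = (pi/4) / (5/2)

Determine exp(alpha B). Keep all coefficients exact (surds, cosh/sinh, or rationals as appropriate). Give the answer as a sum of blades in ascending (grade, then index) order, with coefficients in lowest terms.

B^2 = (-5/2)^2*(e12)^2 = 25/4*(-1) = -25/4 (a basis 2-blade squares to minus the product of its generators' squares).
B^2 = -25/4 — circular case — the even/odd split gives cos and sin: l = 5/2, alpha*l = pi/4, so exp(alpha B) = cos(pi/4) + (sin(pi/4)/(5/2))*B = sqrt(2)/2 + (sqrt(2)/5)*B.
Answer: sqrt(2)/2 - sqrt(2)/2*e12


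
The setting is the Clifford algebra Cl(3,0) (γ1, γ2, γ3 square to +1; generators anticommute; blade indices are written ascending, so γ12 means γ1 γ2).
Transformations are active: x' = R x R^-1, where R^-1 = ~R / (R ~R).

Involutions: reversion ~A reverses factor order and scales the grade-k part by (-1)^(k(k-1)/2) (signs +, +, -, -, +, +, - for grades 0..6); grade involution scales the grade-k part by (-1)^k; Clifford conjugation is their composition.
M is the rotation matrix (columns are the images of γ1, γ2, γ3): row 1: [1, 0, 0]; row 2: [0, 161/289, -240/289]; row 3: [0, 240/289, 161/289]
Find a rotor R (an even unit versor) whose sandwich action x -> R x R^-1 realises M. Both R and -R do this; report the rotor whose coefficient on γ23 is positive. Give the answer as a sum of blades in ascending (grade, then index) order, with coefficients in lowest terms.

Method: write R = a + b12*γ12 + b13*γ13 + b23*γ23 with a^2 + b12^2 + b13^2 + b23^2 = 1 (so R^-1 = ~R). Expanding the columns R e_j ~R gives tr M = 4a^2 - 1 and, from the antisymmetric part, M21 - M12 = -4a*b12, M13 - M31 = 4a*b13, M32 - M23 = -4a*b23.
Here tr M = 611/289, so a^2 = (1 + tr M)/4 = 225/289 and a = ±15/17. Taking a = 15/17: M21 - M12 = 0, M13 - M31 = 0, M32 - M23 = 480/289, giving b12 = 0, b13 = 0, b23 = -8/17, i.e. R = 15/17 - 8/17*γ23.
Its γ23 coefficient is negative, so report the other preimage -R.
Answer: -15/17 + 8/17*γ23. Note: both R and -R realise this M (trace 611/289); the covering map identifies them, and the γ23-coefficient sign is the tie-breaker.


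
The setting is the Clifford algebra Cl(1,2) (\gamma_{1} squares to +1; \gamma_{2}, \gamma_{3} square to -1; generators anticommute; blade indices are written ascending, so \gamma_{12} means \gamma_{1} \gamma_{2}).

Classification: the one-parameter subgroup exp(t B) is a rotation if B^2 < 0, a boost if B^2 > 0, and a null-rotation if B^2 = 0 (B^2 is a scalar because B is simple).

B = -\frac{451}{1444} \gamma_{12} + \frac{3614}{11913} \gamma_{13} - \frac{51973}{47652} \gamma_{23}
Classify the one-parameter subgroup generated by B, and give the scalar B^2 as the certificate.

B^2 term by term: the squares give (-\frac{451}{1444})^2*(\gamma_{12})^2 + (\frac{3614}{11913})^2*(\gamma_{13})^2 + (-\frac{51973}{47652})^2*(\gamma_{23})^2 = \frac{203401}{2085136}*(+1) + \frac{13060996}{141919569}*(+1) + \frac{2701192729}{2270713104}*(-1) = -1 (each basis 2-blade squares to minus the product of its generators' squares); cross terms between blades sharing an index anticommute and cancel. So B^2 = -1.
Answer: rotation, certificate B^2 = -1. Because -1 is invariant under every versor sandwich, the classification follows from its sign alone.


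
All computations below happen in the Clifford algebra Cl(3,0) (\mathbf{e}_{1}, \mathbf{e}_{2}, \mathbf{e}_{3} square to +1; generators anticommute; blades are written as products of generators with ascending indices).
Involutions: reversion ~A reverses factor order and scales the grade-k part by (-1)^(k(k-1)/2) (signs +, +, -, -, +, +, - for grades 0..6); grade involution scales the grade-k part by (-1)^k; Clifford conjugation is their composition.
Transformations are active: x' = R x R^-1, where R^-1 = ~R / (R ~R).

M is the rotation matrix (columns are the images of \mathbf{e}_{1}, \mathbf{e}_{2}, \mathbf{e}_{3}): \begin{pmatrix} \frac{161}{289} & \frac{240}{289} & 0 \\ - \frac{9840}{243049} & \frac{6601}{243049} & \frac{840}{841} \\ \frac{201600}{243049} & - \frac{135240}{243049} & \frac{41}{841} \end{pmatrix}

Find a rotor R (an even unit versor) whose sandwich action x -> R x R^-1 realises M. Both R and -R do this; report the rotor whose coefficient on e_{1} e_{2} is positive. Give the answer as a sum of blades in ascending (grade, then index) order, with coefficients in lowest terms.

Method: write R = a + b12*e_{1} e_{2} + b13*e_{1} e_{3} + b23*e_{2} e_{3} with a^2 + b12^2 + b13^2 + b23^2 = 1 (so R^-1 = ~R). Expanding the columns R e_j ~R gives tr M = 4a^2 - 1 and, from the antisymmetric part, M21 - M12 = -4a*b12, M13 - M31 = 4a*b13, M32 - M23 = -4a*b23.
Here tr M = \frac{153851}{243049}, so a^2 = (1 + tr M)/4 = \frac{99225}{243049} and a = ±\frac{315}{493}. Taking a = \frac{315}{493}: M21 - M12 = -\frac{211680}{243049}, M13 - M31 = -\frac{201600}{243049}, M32 - M23 = -\frac{378000}{243049}, giving b12 = \frac{168}{493}, b13 = -\frac{160}{493}, b23 = \frac{300}{493}, i.e. R = \frac{315}{493} + \frac{168}{493} e_{1} e_{2} - \frac{160}{493} e_{1} e_{3} + \frac{300}{493} e_{2} e_{3}.
Its e_{1} e_{2} coefficient is already positive.
Answer: \frac{315}{493} + \frac{168}{493} e_{1} e_{2} - \frac{160}{493} e_{1} e_{3} + \frac{300}{493} e_{2} e_{3}. Note: both R and -R realise this M (trace \frac{153851}{243049}); the covering map identifies them, and the e_{1} e_{2}-coefficient sign is the tie-breaker.


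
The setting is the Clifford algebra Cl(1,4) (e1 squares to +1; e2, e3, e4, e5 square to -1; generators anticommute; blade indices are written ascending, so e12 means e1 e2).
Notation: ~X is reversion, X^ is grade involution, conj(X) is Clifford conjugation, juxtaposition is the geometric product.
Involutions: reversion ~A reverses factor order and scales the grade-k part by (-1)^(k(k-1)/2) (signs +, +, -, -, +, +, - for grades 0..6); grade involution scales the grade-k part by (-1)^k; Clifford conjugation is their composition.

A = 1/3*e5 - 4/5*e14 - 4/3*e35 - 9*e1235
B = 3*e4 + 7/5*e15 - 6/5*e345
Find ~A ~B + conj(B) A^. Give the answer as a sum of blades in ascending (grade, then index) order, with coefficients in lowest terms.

first term: -43/15*e1 + 8/5*e4 + 28/15*e13 + 63/5*e23 - 2/5*e34 + 3/25*e45 - 54/5*e124 + 24/25*e135 - 4*e345 + 27*e12345
second term: 29/15*e1 + 8/5*e4 + 28/15*e13 + 63/5*e23 - 2/5*e34 + 53/25*e45 + 54/5*e124 - 24/25*e135 - 4*e345 - 27*e12345
Answer: -14/15*e1 + 16/5*e4 + 56/15*e13 + 126/5*e23 - 4/5*e34 + 56/25*e45 - 8*e345


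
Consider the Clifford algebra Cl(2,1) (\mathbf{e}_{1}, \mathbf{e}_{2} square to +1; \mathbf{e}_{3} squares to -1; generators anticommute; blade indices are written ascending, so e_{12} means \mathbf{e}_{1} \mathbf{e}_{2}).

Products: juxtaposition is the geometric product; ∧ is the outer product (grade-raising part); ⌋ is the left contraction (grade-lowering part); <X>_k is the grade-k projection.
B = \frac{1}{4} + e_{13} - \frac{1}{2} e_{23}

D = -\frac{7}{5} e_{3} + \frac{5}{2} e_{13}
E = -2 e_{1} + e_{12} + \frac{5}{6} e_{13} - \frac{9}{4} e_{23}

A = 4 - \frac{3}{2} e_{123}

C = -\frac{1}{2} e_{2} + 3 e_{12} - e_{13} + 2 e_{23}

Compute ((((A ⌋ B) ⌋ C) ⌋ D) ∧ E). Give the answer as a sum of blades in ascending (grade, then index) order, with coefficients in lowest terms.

step 1: 1 + 4 e_{13} - 2 e_{23}
step 2: -8 - \frac{1}{2} e_{2} + 3 e_{12} - e_{13} + 2 e_{23}
step 3: -\frac{5}{2} + \frac{56}{5} e_{3} - 20 e_{13}
step 4: 5 e_{1} - \frac{5}{2} e_{12} + \frac{1219}{60} e_{13} + \frac{45}{8} e_{23} + \frac{56}{5} e_{123}
Answer: 5 e_{1} - \frac{5}{2} e_{12} + \frac{1219}{60} e_{13} + \frac{45}{8} e_{23} + \frac{56}{5} e_{123}


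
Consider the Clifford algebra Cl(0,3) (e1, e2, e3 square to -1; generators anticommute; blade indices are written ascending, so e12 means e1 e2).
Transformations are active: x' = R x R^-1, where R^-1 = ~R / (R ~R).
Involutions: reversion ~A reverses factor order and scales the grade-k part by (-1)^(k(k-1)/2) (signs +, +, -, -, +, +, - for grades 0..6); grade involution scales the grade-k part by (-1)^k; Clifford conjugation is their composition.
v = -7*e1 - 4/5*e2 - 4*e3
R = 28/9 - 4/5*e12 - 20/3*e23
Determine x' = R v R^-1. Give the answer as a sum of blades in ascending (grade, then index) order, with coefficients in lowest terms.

~R = 28/9 + 4/5*e12 + 20/3*e23, and R ~R = 110896/2025, so R^-1 = ~R / (110896/2025).
R v = -5044/225*e1 - 212/9*e2 - 64/9*e3 + 748/15*e123
Answer: -53287/6931*e1 - 65026/34655*e2 + 12026/6931*e3


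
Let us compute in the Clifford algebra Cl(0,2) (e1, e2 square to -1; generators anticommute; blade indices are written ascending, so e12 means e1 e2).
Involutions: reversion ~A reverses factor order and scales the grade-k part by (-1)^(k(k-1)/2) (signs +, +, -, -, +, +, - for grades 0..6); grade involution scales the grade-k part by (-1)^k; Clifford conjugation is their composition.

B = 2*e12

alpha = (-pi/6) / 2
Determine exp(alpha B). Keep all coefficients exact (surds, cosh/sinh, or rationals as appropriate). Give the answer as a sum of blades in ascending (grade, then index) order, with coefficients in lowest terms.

B^2 = (2)^2*(e12)^2 = 4*(-1) = -4 (a basis 2-blade squares to minus the product of its generators' squares).
B^2 = -4 — B^2 < 0, so the exponential closes trigonometrically: l = 2, alpha*l = -pi/6, so exp(alpha B) = cos(-pi/6) + (sin(-pi/6)/2)*B = sqrt(3)/2 + (-1/4)*B.
Answer: sqrt(3)/2 - 1/2*e12


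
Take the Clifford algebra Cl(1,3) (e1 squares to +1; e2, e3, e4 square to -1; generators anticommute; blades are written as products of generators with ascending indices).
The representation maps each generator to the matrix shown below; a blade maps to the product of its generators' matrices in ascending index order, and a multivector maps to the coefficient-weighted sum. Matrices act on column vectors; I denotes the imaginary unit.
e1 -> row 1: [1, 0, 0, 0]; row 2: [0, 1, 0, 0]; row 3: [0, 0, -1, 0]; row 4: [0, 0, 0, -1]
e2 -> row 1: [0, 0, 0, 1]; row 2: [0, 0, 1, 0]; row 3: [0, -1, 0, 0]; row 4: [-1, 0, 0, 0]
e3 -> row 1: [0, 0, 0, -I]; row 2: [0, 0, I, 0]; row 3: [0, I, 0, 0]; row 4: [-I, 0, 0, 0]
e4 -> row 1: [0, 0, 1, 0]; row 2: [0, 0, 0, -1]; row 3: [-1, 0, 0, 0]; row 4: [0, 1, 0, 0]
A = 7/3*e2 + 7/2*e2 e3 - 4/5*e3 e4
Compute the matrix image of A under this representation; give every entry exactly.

Bivector images (products of the table entries): rho(e2 e3) = rho(e2)rho(e3) = row 1: [-I, 0, 0, 0]; row 2: [0, I, 0, 0]; row 3: [0, 0, -I, 0]; row 4: [0, 0, 0, I]; rho(e3 e4) = rho(e3)rho(e4) = row 1: [0, -I, 0, 0]; row 2: [-I, 0, 0, 0]; row 3: [0, 0, 0, -I]; row 4: [0, 0, -I, 0].
M = (7/3)*rho(e2) + (7/2)*rho(e2 e3) + (-4/5)*rho(e3 e4), summed entrywise:
Answer: row 1: [-7*I/2, 4*I/5, 0, 7/3]; row 2: [4*I/5, 7*I/2, 7/3, 0]; row 3: [0, -7/3, -7*I/2, 4*I/5]; row 4: [-7/3, 0, 4*I/5, 7*I/2]


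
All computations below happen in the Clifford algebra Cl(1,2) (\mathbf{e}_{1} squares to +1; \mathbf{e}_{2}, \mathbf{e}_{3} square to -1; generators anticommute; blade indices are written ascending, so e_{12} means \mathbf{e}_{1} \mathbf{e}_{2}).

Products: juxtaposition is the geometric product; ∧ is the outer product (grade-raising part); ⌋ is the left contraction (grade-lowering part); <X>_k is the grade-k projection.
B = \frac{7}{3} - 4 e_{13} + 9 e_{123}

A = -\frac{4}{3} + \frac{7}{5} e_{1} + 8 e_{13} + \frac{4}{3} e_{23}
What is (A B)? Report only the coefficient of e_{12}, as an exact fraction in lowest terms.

step 1: -\frac{316}{9} - \frac{131}{15} e_{1} - 72 e_{2} - \frac{28}{5} e_{3} + \frac{16}{3} e_{12} + 24 e_{13} + \frac{707}{45} e_{23} - 12 e_{123}
Answer: \frac{16}{3}


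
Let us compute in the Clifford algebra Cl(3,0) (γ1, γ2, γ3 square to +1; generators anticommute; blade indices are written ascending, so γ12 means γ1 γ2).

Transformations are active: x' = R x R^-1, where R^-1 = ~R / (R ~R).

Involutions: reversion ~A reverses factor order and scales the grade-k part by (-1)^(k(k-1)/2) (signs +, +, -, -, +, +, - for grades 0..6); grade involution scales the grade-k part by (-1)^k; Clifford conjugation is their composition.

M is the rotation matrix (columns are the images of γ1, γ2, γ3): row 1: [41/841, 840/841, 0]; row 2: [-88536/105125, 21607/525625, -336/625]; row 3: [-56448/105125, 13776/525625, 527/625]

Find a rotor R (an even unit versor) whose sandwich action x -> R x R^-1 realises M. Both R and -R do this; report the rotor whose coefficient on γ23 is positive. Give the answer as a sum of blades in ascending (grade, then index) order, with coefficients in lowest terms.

Method: write R = a + b12*γ12 + b13*γ13 + b23*γ23 with a^2 + b12^2 + b13^2 + b23^2 = 1 (so R^-1 = ~R). Expanding the columns R e_j ~R gives tr M = 4a^2 - 1 and, from the antisymmetric part, M21 - M12 = -4a*b12, M13 - M31 = 4a*b13, M32 - M23 = -4a*b23.
Here tr M = 490439/525625, so a^2 = (1 + tr M)/4 = 254016/525625 and a = ±504/725. Taking a = 504/725: M21 - M12 = -193536/105125, M13 - M31 = 56448/105125, M32 - M23 = 296352/525625, giving b12 = 96/145, b13 = 28/145, b23 = -147/725, i.e. R = 504/725 + 96/145*γ12 + 28/145*γ13 - 147/725*γ23.
Its γ23 coefficient is negative, so report the other preimage -R.
Answer: -504/725 - 96/145*γ12 - 28/145*γ13 + 147/725*γ23. Sheet selection: the two-to-one cover makes ±R indistinguishable at the matrix level (trace 490439/525625), so uniqueness comes from the required sign on γ23.


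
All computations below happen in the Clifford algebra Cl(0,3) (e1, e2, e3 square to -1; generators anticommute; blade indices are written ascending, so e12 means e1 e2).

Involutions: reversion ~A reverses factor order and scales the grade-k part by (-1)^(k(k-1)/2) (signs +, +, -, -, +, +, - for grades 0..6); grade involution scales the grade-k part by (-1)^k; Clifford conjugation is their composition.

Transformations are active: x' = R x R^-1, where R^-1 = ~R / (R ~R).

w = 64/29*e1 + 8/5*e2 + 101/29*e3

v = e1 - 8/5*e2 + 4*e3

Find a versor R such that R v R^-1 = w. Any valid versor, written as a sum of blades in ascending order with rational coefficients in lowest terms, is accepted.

The midline construction: v and w both square to -489/25, so reflecting in their sum 93/29*e1 + 217/29*e3 exchanges them.
Answer: 93/29*e1 + 217/29*e3


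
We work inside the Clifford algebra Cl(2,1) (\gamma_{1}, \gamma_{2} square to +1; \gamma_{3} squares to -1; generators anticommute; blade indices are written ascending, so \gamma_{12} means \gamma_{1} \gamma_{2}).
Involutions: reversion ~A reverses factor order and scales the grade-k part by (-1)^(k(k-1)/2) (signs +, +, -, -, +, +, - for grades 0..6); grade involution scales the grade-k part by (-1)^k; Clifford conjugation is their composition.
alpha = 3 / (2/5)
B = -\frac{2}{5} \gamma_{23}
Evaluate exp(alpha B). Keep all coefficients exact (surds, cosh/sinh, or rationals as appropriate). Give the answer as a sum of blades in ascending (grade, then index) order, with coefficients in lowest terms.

B^2 = (-\frac{2}{5})^2*(\gamma_{23})^2 = \frac{4}{25}*(+1) = \frac{4}{25} (a basis 2-blade squares to minus the product of its generators' squares).
B^2 = \frac{4}{25} — a positive square means the series sums to a boost: l = \frac{2}{5}, alpha*l = 3, so exp(alpha B) = cosh(3) + (sinh(3)/(\frac{2}{5}))*B = \cosh{\left(3 \right)} + (\frac{5 \sinh{\left(3 \right)}}{2})*B.
Answer: \cosh{\left(3 \right)} - \sinh{\left(3 \right)} \gamma_{23}


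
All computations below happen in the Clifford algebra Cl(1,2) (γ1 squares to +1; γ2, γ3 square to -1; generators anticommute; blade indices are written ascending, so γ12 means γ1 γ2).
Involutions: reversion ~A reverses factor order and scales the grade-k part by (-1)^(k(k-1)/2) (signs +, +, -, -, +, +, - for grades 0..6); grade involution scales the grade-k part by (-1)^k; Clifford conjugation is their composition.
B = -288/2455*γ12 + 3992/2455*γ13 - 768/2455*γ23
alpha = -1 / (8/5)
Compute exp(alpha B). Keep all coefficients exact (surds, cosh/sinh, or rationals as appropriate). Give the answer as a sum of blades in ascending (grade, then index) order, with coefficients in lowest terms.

B^2 term by term: the squares give (-288/2455)^2*(γ12)^2 + (3992/2455)^2*(γ13)^2 + (-768/2455)^2*(γ23)^2 = 82944/6027025*(+1) + 15936064/6027025*(+1) + 589824/6027025*(-1) = 64/25 (each basis 2-blade squares to minus the product of its generators' squares); cross terms between blades sharing an index anticommute and cancel. So B^2 = 64/25.
B^2 = 64/25 — the positive square puts this in the hyperbolic regime; l = 8/5, alpha*l = -1, so exp(alpha B) = cosh(-1) + (sinh(-1)/(8/5))*B = cosh(1) + (-5*sinh(1)/8)*B.
Answer: cosh(1) + 36*sinh(1)/491*γ12 - 499*sinh(1)/491*γ13 + 96*sinh(1)/491*γ23


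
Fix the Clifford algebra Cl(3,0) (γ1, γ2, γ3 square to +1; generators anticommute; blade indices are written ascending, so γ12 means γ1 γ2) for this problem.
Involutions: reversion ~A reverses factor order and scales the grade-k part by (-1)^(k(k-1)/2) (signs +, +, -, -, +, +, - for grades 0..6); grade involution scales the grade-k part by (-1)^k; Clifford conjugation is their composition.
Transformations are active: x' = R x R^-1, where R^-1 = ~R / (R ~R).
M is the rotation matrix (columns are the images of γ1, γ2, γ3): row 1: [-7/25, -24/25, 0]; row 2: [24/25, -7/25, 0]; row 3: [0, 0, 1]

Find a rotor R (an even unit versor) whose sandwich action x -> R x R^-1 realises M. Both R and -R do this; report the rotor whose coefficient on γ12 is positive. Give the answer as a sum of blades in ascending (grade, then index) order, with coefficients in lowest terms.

Method: write R = a + b12*γ12 + b13*γ13 + b23*γ23 with a^2 + b12^2 + b13^2 + b23^2 = 1 (so R^-1 = ~R). Expanding the columns R e_j ~R gives tr M = 4a^2 - 1 and, from the antisymmetric part, M21 - M12 = -4a*b12, M13 - M31 = 4a*b13, M32 - M23 = -4a*b23.
Here tr M = 11/25, so a^2 = (1 + tr M)/4 = 9/25 and a = ±3/5. Taking a = 3/5: M21 - M12 = 48/25, M13 - M31 = 0, M32 - M23 = 0, giving b12 = -4/5, b13 = 0, b23 = 0, i.e. R = 3/5 - 4/5*γ12.
Its γ12 coefficient is negative, so report the other preimage -R.
Answer: -3/5 + 4/5*γ12. Recall the cover is two-to-one: with M of trace 11/25, both preimages act alike, and the stated γ12 sign chooses the sheet.


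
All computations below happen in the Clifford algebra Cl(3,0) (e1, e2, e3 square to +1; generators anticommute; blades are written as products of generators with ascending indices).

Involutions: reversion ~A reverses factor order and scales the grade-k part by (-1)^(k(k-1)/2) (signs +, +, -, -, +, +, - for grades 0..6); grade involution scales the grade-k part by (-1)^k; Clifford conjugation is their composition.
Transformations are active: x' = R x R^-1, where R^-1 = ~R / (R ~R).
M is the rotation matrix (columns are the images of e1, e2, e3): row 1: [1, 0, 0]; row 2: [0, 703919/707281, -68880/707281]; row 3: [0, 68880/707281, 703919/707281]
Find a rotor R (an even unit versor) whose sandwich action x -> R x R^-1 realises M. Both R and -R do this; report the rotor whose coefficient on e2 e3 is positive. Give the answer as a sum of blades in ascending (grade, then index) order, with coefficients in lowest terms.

Method: write R = a + b12*e1 e2 + b13*e1 e3 + b23*e2 e3 with a^2 + b12^2 + b13^2 + b23^2 = 1 (so R^-1 = ~R). Expanding the columns R e_j ~R gives tr M = 4a^2 - 1 and, from the antisymmetric part, M21 - M12 = -4a*b12, M13 - M31 = 4a*b13, M32 - M23 = -4a*b23.
Here tr M = 2115119/707281, so a^2 = (1 + tr M)/4 = 705600/707281 and a = ±840/841. Taking a = 840/841: M21 - M12 = 0, M13 - M31 = 0, M32 - M23 = 137760/707281, giving b12 = 0, b13 = 0, b23 = -41/841, i.e. R = 840/841 - 41/841*e2 e3.
Its e2 e3 coefficient is negative, so report the other preimage -R.
Answer: -840/841 + 41/841*e2 e3. Note: both R and -R realise this M (trace 2115119/707281); the covering map identifies them, and the e2 e3-coefficient sign is the tie-breaker.


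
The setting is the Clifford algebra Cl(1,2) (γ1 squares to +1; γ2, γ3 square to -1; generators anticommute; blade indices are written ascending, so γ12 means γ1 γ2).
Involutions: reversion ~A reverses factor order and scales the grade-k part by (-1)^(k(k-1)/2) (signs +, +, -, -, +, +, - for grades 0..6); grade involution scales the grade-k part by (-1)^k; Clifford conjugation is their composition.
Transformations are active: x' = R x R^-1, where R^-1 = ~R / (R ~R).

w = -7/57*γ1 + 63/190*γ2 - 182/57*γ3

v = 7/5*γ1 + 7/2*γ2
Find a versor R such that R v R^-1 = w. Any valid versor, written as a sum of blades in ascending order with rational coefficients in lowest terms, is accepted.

A norm check does it: q(v) = q(w) = -1029/100, hence R = v + w = 364/285*γ1 + 364/95*γ2 - 182/57*γ3 realises the map — parallel part kept, (v - w)/2 negated, v carried to w.
Answer: 364/285*γ1 + 364/95*γ2 - 182/57*γ3


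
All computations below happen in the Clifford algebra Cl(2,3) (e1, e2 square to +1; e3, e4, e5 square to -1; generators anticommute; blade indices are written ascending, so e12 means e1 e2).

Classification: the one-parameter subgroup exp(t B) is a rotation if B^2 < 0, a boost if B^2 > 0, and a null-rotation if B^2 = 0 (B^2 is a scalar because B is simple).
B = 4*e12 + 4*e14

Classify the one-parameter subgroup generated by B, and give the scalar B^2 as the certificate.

B^2 term by term: the squares give (4)^2*(e12)^2 + (4)^2*(e14)^2 = 16*(-1) + 16*(+1) = 0 (each basis 2-blade squares to minus the product of its generators' squares); cross terms between blades sharing an index anticommute and cancel. So B^2 = 0.
Answer: null-rotation, certificate B^2 = 0. The class reads off the invariant scalar 0 directly.


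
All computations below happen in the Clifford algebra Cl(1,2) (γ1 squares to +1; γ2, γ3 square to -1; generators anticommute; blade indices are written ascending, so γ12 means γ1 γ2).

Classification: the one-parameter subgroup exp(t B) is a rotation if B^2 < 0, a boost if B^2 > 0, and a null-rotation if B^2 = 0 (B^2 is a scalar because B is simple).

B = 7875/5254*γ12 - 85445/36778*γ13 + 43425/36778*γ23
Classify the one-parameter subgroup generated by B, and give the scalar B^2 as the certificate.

B^2 term by term: the squares give (7875/5254)^2*(γ12)^2 + (-85445/36778)^2*(γ13)^2 + (43425/36778)^2*(γ23)^2 = 62015625/27604516*(+1) + 7300848025/1352621284*(+1) + 1885730625/1352621284*(-1) = 25/4 (each basis 2-blade squares to minus the product of its generators' squares); cross terms between blades sharing an index anticommute and cancel. So B^2 = 25/4.
Answer: boost, certificate B^2 = 25/4. Because 25/4 is invariant under every versor sandwich, the classification follows from its sign alone.


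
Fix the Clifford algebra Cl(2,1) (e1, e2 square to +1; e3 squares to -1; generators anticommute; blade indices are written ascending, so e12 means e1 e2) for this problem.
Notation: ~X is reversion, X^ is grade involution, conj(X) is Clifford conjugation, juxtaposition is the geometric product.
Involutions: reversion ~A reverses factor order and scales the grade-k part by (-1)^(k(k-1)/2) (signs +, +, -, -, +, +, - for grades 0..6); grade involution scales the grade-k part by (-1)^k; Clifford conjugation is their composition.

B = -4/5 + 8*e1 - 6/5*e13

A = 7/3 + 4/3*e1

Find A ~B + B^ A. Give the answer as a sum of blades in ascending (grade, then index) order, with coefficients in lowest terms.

first term: 44/5 + 88/5*e1 + 8/5*e3 + 14/5*e13
second term: -188/15 - 296/15*e1 + 8/5*e3 - 14/5*e13
Answer: -56/15 - 32/15*e1 + 16/5*e3


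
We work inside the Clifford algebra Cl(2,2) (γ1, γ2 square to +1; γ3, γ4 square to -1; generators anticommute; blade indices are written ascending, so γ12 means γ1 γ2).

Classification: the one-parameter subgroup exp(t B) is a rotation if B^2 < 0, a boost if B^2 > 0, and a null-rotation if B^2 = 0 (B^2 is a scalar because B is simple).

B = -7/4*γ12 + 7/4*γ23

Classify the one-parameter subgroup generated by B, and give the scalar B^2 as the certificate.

B^2 term by term: the squares give (-7/4)^2*(γ12)^2 + (7/4)^2*(γ23)^2 = 49/16*(-1) + 49/16*(+1) = 0 (each basis 2-blade squares to minus the product of its generators' squares); cross terms between blades sharing an index anticommute and cancel. So B^2 = 0.
Answer: null-rotation, certificate B^2 = 0. Note: conjugating B changes its blade decomposition but never the scalar B^2 = 0, whose sign settles the classification.


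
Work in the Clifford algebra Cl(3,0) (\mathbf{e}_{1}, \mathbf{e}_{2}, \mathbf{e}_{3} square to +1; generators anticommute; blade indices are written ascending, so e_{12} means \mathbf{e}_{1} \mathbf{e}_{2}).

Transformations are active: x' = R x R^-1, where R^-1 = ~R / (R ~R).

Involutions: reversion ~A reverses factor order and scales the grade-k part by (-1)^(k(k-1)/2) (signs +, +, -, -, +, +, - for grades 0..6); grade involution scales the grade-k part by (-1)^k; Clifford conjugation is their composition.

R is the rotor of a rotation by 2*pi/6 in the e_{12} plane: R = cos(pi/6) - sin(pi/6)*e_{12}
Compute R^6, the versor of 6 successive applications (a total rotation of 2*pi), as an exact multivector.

Because a rotor carries half the rotation angle, composing 6 copies of this e_{12}-plane rotor multiplies the phase: 6*(pi/6) = \pi, hence R^6 = cos(\pi) - sin(\pi)*e_{12}.
cos(\pi) = -1 and sin(\pi) = 0, so R^6 = -1. The total rotation 2*pi is 1 full turn, so every vector returns to itself, yet the rotor is -1, on the OTHER sheet of the double cover (an odd number of 2*pi turns).
Answer: -1


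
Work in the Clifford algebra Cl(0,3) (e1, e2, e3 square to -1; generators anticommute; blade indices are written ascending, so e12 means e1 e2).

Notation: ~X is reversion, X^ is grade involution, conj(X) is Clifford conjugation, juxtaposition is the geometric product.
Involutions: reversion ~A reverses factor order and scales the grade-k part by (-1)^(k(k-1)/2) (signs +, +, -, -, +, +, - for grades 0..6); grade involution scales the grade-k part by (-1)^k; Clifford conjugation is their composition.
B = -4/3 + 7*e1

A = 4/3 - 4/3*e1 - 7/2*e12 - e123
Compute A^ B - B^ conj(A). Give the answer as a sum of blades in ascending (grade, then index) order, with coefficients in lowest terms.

first term: -100/9 + 68/9*e1 - 49/2*e2 + 14/3*e12 - 7*e23 - 4/3*e123
second term: 68/9 - 100/9*e1 + 49/2*e2 - 14/3*e12 - 7*e23 + 4/3*e123
Answer: -56/3 + 56/3*e1 - 49*e2 + 28/3*e12 - 8/3*e123
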